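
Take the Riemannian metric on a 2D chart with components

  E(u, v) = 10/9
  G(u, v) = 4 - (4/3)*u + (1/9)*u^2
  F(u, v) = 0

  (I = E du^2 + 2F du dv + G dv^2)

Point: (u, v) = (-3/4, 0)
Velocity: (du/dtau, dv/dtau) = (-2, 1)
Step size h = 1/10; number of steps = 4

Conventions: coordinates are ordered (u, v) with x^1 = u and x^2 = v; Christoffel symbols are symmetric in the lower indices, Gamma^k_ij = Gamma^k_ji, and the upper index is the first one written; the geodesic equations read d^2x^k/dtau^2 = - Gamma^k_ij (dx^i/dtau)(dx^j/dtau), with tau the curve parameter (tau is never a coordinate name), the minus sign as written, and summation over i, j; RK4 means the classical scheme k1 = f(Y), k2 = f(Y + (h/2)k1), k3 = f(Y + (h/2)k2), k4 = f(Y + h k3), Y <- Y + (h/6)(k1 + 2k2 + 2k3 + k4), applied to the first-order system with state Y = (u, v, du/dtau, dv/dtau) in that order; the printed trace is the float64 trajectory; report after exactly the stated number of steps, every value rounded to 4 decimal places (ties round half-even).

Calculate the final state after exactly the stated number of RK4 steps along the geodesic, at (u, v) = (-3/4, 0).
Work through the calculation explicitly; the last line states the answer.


f(Y) = (du/dtau, dv/dtau, -Gamma^u_ij Y'^i Y'^j, -Gamma^v_ij Y'^i Y'^j) with the Gammas evaluated at the stage position; h = 0.100000; intermediate values shown to 6 dp
step 0: u = -0.7500, v = 0.0000, du/dtau = -2.0000, dv/dtau = 1.0000
step 1:
  k1: at (u, v) = (-0.750000, 0.000000), (du/dtau, dv/dtau) = (-2.000000, 1.000000); Gamma_uuu = 0.000000, Gamma_uuv = 0.000000, Gamma_uvv = 0.675000, Gamma_vuu = 0.000000, Gamma_vuv = -0.148148, Gamma_vvv = 0.000000; k1 = (-2.000000, 1.000000, -0.675000, -0.592593)
  k2: at (u, v) = (-0.850000, 0.050000), (du/dtau, dv/dtau) = (-2.033750, 0.970370); Gamma_uuu = 0.000000, Gamma_uuv = 0.000000, Gamma_uvv = 0.685000, Gamma_vuu = 0.000000, Gamma_vuv = -0.145985, Gamma_vvv = 0.000000; k2 = (-2.033750, 0.970370, -0.645009, -0.576202)
  k3: at (u, v) = (-0.851688, 0.048519), (du/dtau, dv/dtau) = (-2.032250, 0.971190); Gamma_uuu = 0.000000, Gamma_uuv = 0.000000, Gamma_uvv = 0.685169, Gamma_vuu = 0.000000, Gamma_vuv = -0.145949, Gamma_vvv = 0.000000; k3 = (-2.032250, 0.971190, -0.646258, -0.576121)
  k4: at (u, v) = (-0.953225, 0.097119), (du/dtau, dv/dtau) = (-2.064626, 0.942388); Gamma_uuu = 0.000000, Gamma_uuv = 0.000000, Gamma_uvv = 0.695323, Gamma_vuu = 0.000000, Gamma_vuv = -0.143818, Gamma_vvv = 0.000000; k4 = (-2.064626, 0.942388, -0.617512, -0.559648)
  Y <- Y + (h/6)(k1 + 2k2 + 2k3 + k4): u = -0.9533, v = 0.0971, du/dtau = -2.0646, dv/dtau = 0.9424
step 2:
  k1: at (u, v) = (-0.953277, 0.097092), (du/dtau, dv/dtau) = (-2.064584, 0.942385); Gamma_uuu = 0.000000, Gamma_uuv = 0.000000, Gamma_uvv = 0.695328, Gamma_vuu = 0.000000, Gamma_vuv = -0.143817, Gamma_vvv = 0.000000; k1 = (-2.064584, 0.942385, -0.617514, -0.559631)
  k2: at (u, v) = (-1.056506, 0.144211), (du/dtau, dv/dtau) = (-2.095460, 0.914404); Gamma_uuu = 0.000000, Gamma_uuv = 0.000000, Gamma_uvv = 0.705651, Gamma_vuu = 0.000000, Gamma_vuv = -0.141713, Gamma_vvv = 0.000000; k2 = (-2.095460, 0.914404, -0.590019, -0.543072)
  k3: at (u, v) = (-1.058050, 0.142812), (du/dtau, dv/dtau) = (-2.094085, 0.915232); Gamma_uuu = 0.000000, Gamma_uuv = 0.000000, Gamma_uvv = 0.705805, Gamma_vuu = 0.000000, Gamma_vuv = -0.141682, Gamma_vvv = 0.000000; k3 = (-2.094085, 0.915232, -0.591217, -0.543088)
  k4: at (u, v) = (-1.162686, 0.188615), (du/dtau, dv/dtau) = (-2.123706, 0.888076); Gamma_uuu = 0.000000, Gamma_uuv = 0.000000, Gamma_uvv = 0.716269, Gamma_vuu = 0.000000, Gamma_vuv = -0.139612, Gamma_vvv = 0.000000; k4 = (-2.123706, 0.888076, -0.564906, -0.526622)
  Y <- Y + (h/6)(k1 + 2k2 + 2k3 + k4): u = -1.1627, v = 0.1886, du/dtau = -2.1237, dv/dtau = 0.8881
step 3:
  k1: at (u, v) = (-1.162733, 0.188587), (du/dtau, dv/dtau) = (-2.123666, 0.888076); Gamma_uuu = 0.000000, Gamma_uuv = 0.000000, Gamma_uvv = 0.716273, Gamma_vuu = 0.000000, Gamma_vuv = -0.139612, Gamma_vvv = 0.000000; k1 = (-2.123666, 0.888076, -0.564909, -0.526608)
  k2: at (u, v) = (-1.268917, 0.232991), (du/dtau, dv/dtau) = (-2.151911, 0.861745); Gamma_uuu = 0.000000, Gamma_uuv = 0.000000, Gamma_uvv = 0.726892, Gamma_vuu = 0.000000, Gamma_vuv = -0.137572, Gamma_vvv = 0.000000; k2 = (-2.151911, 0.861745, -0.539793, -0.510227)
  k3: at (u, v) = (-1.270329, 0.231675), (du/dtau, dv/dtau) = (-2.150655, 0.862564); Gamma_uuu = 0.000000, Gamma_uuv = 0.000000, Gamma_uvv = 0.727033, Gamma_vuu = 0.000000, Gamma_vuv = -0.137545, Gamma_vvv = 0.000000; k3 = (-2.150655, 0.862564, -0.540925, -0.510315)
  k4: at (u, v) = (-1.377799, 0.274844), (du/dtau, dv/dtau) = (-2.177758, 0.837044); Gamma_uuu = 0.000000, Gamma_uuv = 0.000000, Gamma_uvv = 0.737780, Gamma_vuu = 0.000000, Gamma_vuv = -0.135542, Gamma_vvv = 0.000000; k4 = (-2.177758, 0.837044, -0.516920, -0.494153)
  Y <- Y + (h/6)(k1 + 2k2 + 2k3 + k4): u = -1.3778, v = 0.2748, du/dtau = -2.1777, dv/dtau = 0.8370
step 4:
  k1: at (u, v) = (-1.377843, 0.274816), (du/dtau, dv/dtau) = (-2.177720, 0.837045); Gamma_uuu = 0.000000, Gamma_uuv = 0.000000, Gamma_uvv = 0.737784, Gamma_vuu = 0.000000, Gamma_vuv = -0.135541, Gamma_vvv = 0.000000; k1 = (-2.177720, 0.837045, -0.516924, -0.494142)
  k2: at (u, v) = (-1.486729, 0.316669), (du/dtau, dv/dtau) = (-2.203566, 0.812338); Gamma_uuu = 0.000000, Gamma_uuv = 0.000000, Gamma_uvv = 0.748673, Gamma_vuu = 0.000000, Gamma_vuv = -0.133570, Gamma_vvv = 0.000000; k2 = (-2.203566, 0.812338, -0.494044, -0.478190)
  k3: at (u, v) = (-1.488021, 0.315433), (du/dtau, dv/dtau) = (-2.202422, 0.813135); Gamma_uuu = 0.000000, Gamma_uuv = 0.000000, Gamma_uvv = 0.748802, Gamma_vuu = 0.000000, Gamma_vuv = -0.133547, Gamma_vvv = 0.000000; k3 = (-2.202422, 0.813135, -0.495100, -0.478329)
  k4: at (u, v) = (-1.598085, 0.356130), (du/dtau, dv/dtau) = (-2.227230, 0.789212); Gamma_uuu = 0.000000, Gamma_uuv = 0.000000, Gamma_uvv = 0.759808, Gamma_vuu = 0.000000, Gamma_vuv = -0.131612, Gamma_vvv = 0.000000; k4 = (-2.227230, 0.789212, -0.473251, -0.462684)
  Y <- Y + (h/6)(k1 + 2k2 + 2k3 + k4): u = -1.5981, v = 0.3561, du/dtau = -2.2272, dv/dtau = 0.7892

Answer: u = -1.5981, v = 0.3561, du/dtau = -2.2272, dv/dtau = 0.7892


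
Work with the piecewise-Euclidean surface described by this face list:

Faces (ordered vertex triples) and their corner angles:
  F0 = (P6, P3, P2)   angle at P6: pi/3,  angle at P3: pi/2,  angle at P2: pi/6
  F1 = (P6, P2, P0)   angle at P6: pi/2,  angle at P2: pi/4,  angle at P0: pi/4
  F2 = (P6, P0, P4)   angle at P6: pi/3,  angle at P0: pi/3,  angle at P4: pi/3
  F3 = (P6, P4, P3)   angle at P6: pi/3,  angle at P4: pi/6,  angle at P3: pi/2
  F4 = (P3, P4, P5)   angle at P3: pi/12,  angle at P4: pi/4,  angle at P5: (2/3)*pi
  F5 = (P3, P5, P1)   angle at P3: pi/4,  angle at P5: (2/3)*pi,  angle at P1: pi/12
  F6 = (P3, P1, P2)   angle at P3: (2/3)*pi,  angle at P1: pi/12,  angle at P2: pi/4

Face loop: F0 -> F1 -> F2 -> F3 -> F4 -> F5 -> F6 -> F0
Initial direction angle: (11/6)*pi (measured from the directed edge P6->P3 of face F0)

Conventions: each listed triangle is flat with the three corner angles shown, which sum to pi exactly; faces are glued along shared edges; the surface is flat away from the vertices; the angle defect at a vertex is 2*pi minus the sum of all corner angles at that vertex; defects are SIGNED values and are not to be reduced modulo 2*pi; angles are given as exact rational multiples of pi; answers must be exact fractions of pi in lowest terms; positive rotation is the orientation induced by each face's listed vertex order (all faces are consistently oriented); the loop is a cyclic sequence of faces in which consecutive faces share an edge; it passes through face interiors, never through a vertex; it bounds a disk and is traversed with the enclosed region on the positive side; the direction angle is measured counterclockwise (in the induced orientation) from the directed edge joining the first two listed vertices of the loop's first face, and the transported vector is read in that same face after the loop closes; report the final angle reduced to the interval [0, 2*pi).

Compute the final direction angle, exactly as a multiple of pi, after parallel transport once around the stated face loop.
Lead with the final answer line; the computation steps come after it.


Answer: final direction angle = pi/3

enclosed vertex P3: corner angles sum to 2*pi, defect = 2*pi - 2*pi = 0
enclosed vertex P6: corner angles sum to (3/2)*pi, defect = 2*pi - (3/2)*pi = pi/2
the rotation equals the total enclosed defect, so the final angle is initial + defects (mod 2*pi)
final angle = (11/6)*pi + pi/2 = pi/3 (mod 2*pi)


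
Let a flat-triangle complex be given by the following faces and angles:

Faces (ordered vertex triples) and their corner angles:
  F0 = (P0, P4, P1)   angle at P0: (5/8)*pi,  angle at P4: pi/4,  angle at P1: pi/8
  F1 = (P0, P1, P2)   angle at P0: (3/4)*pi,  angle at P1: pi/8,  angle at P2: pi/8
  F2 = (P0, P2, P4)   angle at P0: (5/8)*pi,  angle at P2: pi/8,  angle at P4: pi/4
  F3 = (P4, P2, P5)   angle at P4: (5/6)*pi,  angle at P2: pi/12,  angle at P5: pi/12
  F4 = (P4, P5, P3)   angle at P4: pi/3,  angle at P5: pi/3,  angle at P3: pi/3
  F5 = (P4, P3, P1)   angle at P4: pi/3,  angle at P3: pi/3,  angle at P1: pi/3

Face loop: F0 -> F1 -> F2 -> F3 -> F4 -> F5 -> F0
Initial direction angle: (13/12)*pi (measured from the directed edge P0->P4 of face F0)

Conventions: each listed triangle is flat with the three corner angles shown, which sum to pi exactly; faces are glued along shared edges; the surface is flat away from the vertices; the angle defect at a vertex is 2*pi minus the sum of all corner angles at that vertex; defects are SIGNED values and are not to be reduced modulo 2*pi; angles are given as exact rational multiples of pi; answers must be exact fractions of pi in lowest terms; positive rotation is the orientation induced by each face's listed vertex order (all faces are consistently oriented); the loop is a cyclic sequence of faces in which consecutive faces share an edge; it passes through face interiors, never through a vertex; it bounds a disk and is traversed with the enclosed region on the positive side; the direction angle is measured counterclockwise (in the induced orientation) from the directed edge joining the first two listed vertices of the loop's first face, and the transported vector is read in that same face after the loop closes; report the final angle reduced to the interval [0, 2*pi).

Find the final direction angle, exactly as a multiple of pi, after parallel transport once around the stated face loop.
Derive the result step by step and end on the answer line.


enclosed vertex P0: corner angles sum to 2*pi, defect = 2*pi - 2*pi = 0
enclosed vertex P4: corner angles sum to 2*pi, defect = 2*pi - 2*pi = 0
by Gauss-Bonnet the loop rotates the vector by the enclosed defect sum (positive orientation, mod 2*pi)
final angle = (13/12)*pi + 0 = (13/12)*pi (mod 2*pi)

Answer: final direction angle = (13/12)*pi


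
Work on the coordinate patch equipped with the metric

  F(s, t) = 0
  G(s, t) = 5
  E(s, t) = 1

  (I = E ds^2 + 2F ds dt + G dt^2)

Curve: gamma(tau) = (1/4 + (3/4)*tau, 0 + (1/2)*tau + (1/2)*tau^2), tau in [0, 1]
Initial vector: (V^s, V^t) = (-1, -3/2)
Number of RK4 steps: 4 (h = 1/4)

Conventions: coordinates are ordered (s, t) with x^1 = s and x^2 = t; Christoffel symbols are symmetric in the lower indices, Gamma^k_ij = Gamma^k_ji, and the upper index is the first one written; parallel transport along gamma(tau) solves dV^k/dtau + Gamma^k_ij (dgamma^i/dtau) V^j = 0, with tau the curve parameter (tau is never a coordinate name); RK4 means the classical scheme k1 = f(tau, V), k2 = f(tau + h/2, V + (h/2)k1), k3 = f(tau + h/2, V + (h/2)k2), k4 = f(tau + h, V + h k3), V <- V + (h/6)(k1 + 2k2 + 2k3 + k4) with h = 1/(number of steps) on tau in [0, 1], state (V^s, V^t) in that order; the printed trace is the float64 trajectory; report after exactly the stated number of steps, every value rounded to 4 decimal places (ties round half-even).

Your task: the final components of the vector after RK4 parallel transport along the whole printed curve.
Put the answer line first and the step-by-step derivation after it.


Answer: V^s = -1.0000, V^t = -1.5000

gamma'(tau) = (3/4, 1/2 + tau); f(tau, V)^k = -Gamma^k_ij(gamma(tau)) gamma'^i(tau) V^j; h = 1/4; intermediate values shown to 6 dp
curve data and Christoffel symbols at the stage parameters:
  tau = 0.000000: gamma = (0.250000, 0.000000), gamma' = (0.750000, 0.500000); Gamma_sss = 0.000000, Gamma_sst = 0.000000, Gamma_stt = 0.000000, Gamma_tss = 0.000000, Gamma_tst = 0.000000, Gamma_ttt = 0.000000
  tau = 0.125000: gamma = (0.343750, 0.070312), gamma' = (0.750000, 0.625000); Gamma_sss = 0.000000, Gamma_sst = 0.000000, Gamma_stt = 0.000000, Gamma_tss = 0.000000, Gamma_tst = 0.000000, Gamma_ttt = 0.000000
  tau = 0.250000: gamma = (0.437500, 0.156250), gamma' = (0.750000, 0.750000); Gamma_sss = 0.000000, Gamma_sst = 0.000000, Gamma_stt = 0.000000, Gamma_tss = 0.000000, Gamma_tst = 0.000000, Gamma_ttt = 0.000000
  tau = 0.375000: gamma = (0.531250, 0.257812), gamma' = (0.750000, 0.875000); Gamma_sss = 0.000000, Gamma_sst = 0.000000, Gamma_stt = 0.000000, Gamma_tss = 0.000000, Gamma_tst = 0.000000, Gamma_ttt = 0.000000
  tau = 0.500000: gamma = (0.625000, 0.375000), gamma' = (0.750000, 1.000000); Gamma_sss = 0.000000, Gamma_sst = 0.000000, Gamma_stt = 0.000000, Gamma_tss = 0.000000, Gamma_tst = 0.000000, Gamma_ttt = 0.000000
  tau = 0.625000: gamma = (0.718750, 0.507812), gamma' = (0.750000, 1.125000); Gamma_sss = 0.000000, Gamma_sst = 0.000000, Gamma_stt = 0.000000, Gamma_tss = 0.000000, Gamma_tst = 0.000000, Gamma_ttt = 0.000000
  tau = 0.750000: gamma = (0.812500, 0.656250), gamma' = (0.750000, 1.250000); Gamma_sss = 0.000000, Gamma_sst = 0.000000, Gamma_stt = 0.000000, Gamma_tss = 0.000000, Gamma_tst = 0.000000, Gamma_ttt = 0.000000
  tau = 0.875000: gamma = (0.906250, 0.820312), gamma' = (0.750000, 1.375000); Gamma_sss = 0.000000, Gamma_sst = 0.000000, Gamma_stt = 0.000000, Gamma_tss = 0.000000, Gamma_tst = 0.000000, Gamma_ttt = 0.000000
  tau = 1.000000: gamma = (1.000000, 1.000000), gamma' = (0.750000, 1.500000); Gamma_sss = 0.000000, Gamma_sst = 0.000000, Gamma_stt = 0.000000, Gamma_tss = 0.000000, Gamma_tst = 0.000000, Gamma_ttt = 0.000000
step 0: V^s = -1.0000, V^t = -1.5000
step 1: k1 = (0.000000, 0.000000), k2 = (0.000000, 0.000000), k3 = (0.000000, 0.000000), k4 = (0.000000, 0.000000); V <- V + (h/6)(k1 + 2k2 + 2k3 + k4): V^s = -1.0000, V^t = -1.5000
step 2: k1 = (0.000000, 0.000000), k2 = (0.000000, 0.000000), k3 = (0.000000, 0.000000), k4 = (0.000000, 0.000000); V <- V + (h/6)(k1 + 2k2 + 2k3 + k4): V^s = -1.0000, V^t = -1.5000
step 3: k1 = (0.000000, 0.000000), k2 = (0.000000, 0.000000), k3 = (0.000000, 0.000000), k4 = (0.000000, 0.000000); V <- V + (h/6)(k1 + 2k2 + 2k3 + k4): V^s = -1.0000, V^t = -1.5000
step 4: k1 = (0.000000, 0.000000), k2 = (0.000000, 0.000000), k3 = (0.000000, 0.000000), k4 = (0.000000, 0.000000); V <- V + (h/6)(k1 + 2k2 + 2k3 + k4): V^s = -1.0000, V^t = -1.5000


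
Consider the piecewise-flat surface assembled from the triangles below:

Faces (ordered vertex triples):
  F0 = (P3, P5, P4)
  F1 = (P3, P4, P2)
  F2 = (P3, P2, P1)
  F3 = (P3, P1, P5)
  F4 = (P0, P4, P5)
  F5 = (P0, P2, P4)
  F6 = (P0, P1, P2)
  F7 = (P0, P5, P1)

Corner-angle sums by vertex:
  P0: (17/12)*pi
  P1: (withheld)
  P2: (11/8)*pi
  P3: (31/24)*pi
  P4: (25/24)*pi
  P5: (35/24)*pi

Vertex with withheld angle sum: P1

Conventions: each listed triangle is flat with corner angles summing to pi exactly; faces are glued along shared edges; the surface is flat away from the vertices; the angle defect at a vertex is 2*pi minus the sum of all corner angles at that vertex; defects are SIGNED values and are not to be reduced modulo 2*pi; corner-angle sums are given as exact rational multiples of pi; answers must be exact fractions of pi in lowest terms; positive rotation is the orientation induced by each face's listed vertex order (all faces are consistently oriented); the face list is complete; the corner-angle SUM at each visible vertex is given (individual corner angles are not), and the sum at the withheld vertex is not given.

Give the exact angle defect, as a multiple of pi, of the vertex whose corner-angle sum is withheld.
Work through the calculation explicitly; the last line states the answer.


V = 6, E = 12, F = 8; chi = V - E + F = 2
Gauss-Bonnet: total defect = 2*pi*chi = 4*pi; visible defects sum to (41/12)*pi

Answer: defect(P1) = (7/12)*pi


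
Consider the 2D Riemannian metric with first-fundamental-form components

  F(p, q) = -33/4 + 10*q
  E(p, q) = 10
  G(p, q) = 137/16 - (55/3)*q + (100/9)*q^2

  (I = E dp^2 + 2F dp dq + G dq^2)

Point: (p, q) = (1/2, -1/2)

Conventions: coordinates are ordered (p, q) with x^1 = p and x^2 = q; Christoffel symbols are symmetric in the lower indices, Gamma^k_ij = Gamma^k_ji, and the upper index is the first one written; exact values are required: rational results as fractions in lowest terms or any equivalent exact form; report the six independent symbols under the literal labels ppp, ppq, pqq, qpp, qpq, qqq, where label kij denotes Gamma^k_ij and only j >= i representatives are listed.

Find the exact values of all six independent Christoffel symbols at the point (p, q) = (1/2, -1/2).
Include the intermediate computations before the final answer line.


E = 10, F = -53/4, G = 2953/144 at the point
E_p = 0, E_q = 0, F_p = 0, F_q = 10, G_p = 0, G_q = -265/9
EG - F^2 = 4249/144;  g^inv = (144/4249) * [[2953/144, 53/4], [53/4, 10]]
first-kind symbols [ij,l] = (1/2)(d_i g_jl + d_j g_il - d_l g_ij): [pp,p] = E_p/2 = 0, [pp,q] = F_p - E_q/2 = 0, [pq,p] = E_q/2 = 0, [pq,q] = G_p/2 = 0, [qq,p] = F_q - G_p/2 = 10, [qq,q] = G_q/2 = -265/18
Gamma^p_ij = (G*[ij,p] - F*[ij,q])/(EG - F^2), Gamma^q_ij = (E*[ij,q] - F*[ij,p])/(EG - F^2)

Answer: Gamma_ppp = 0, Gamma_ppq = 0, Gamma_pqq = 1440/4249, Gamma_qpp = 0, Gamma_qpq = 0, Gamma_qqq = -2120/4249


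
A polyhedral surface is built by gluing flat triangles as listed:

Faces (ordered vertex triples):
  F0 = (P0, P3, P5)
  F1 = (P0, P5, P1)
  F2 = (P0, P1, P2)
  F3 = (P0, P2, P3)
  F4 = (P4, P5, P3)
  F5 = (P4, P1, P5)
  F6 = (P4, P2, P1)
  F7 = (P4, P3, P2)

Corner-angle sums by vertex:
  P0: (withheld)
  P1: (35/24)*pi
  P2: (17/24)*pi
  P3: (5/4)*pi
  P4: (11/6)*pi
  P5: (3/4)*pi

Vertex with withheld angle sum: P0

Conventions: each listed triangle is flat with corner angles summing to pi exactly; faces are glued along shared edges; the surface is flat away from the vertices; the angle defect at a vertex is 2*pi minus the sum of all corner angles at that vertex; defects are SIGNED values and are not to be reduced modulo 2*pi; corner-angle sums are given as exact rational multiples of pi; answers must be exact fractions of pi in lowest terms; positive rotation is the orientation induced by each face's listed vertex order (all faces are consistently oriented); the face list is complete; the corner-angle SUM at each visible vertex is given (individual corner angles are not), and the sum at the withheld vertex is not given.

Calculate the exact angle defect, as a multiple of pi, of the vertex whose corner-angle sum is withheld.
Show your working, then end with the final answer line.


V = 6, E = 12, F = 8; chi = V - E + F = 2
Gauss-Bonnet: total defect = 2*pi*chi = 4*pi; visible defects sum to 4*pi

Answer: defect(P0) = 0


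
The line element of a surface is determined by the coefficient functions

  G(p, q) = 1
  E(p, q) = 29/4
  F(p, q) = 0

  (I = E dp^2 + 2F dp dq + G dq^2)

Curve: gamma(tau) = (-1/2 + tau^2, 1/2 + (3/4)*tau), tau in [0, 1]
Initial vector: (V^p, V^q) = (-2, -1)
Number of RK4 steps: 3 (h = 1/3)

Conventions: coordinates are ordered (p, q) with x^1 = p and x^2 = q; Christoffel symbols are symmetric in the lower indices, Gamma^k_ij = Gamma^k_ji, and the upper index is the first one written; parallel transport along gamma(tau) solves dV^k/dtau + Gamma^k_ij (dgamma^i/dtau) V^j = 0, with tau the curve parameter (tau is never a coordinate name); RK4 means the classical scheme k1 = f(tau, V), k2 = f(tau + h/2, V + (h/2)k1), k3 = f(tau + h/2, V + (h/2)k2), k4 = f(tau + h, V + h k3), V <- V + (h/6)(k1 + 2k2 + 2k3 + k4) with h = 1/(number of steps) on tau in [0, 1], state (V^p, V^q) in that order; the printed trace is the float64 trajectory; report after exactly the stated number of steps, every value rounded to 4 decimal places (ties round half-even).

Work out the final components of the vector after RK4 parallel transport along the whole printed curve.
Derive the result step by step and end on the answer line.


gamma'(tau) = (2*tau, 3/4); f(tau, V)^k = -Gamma^k_ij(gamma(tau)) gamma'^i(tau) V^j; h = 1/3; intermediate values shown to 6 dp
curve data and Christoffel symbols at the stage parameters:
  tau = 0.000000: gamma = (-0.500000, 0.500000), gamma' = (0.000000, 0.750000); Gamma_ppp = 0.000000, Gamma_ppq = 0.000000, Gamma_pqq = 0.000000, Gamma_qpp = 0.000000, Gamma_qpq = 0.000000, Gamma_qqq = 0.000000
  tau = 0.166667: gamma = (-0.472222, 0.625000), gamma' = (0.333333, 0.750000); Gamma_ppp = 0.000000, Gamma_ppq = 0.000000, Gamma_pqq = 0.000000, Gamma_qpp = 0.000000, Gamma_qpq = 0.000000, Gamma_qqq = 0.000000
  tau = 0.333333: gamma = (-0.388889, 0.750000), gamma' = (0.666667, 0.750000); Gamma_ppp = 0.000000, Gamma_ppq = 0.000000, Gamma_pqq = 0.000000, Gamma_qpp = 0.000000, Gamma_qpq = 0.000000, Gamma_qqq = 0.000000
  tau = 0.500000: gamma = (-0.250000, 0.875000), gamma' = (1.000000, 0.750000); Gamma_ppp = 0.000000, Gamma_ppq = 0.000000, Gamma_pqq = 0.000000, Gamma_qpp = 0.000000, Gamma_qpq = 0.000000, Gamma_qqq = 0.000000
  tau = 0.666667: gamma = (-0.055556, 1.000000), gamma' = (1.333333, 0.750000); Gamma_ppp = 0.000000, Gamma_ppq = 0.000000, Gamma_pqq = 0.000000, Gamma_qpp = 0.000000, Gamma_qpq = 0.000000, Gamma_qqq = 0.000000
  tau = 0.833333: gamma = (0.194444, 1.125000), gamma' = (1.666667, 0.750000); Gamma_ppp = 0.000000, Gamma_ppq = 0.000000, Gamma_pqq = 0.000000, Gamma_qpp = 0.000000, Gamma_qpq = 0.000000, Gamma_qqq = 0.000000
  tau = 1.000000: gamma = (0.500000, 1.250000), gamma' = (2.000000, 0.750000); Gamma_ppp = 0.000000, Gamma_ppq = 0.000000, Gamma_pqq = 0.000000, Gamma_qpp = 0.000000, Gamma_qpq = 0.000000, Gamma_qqq = 0.000000
step 0: V^p = -2.0000, V^q = -1.0000
step 1: k1 = (0.000000, 0.000000), k2 = (0.000000, 0.000000), k3 = (0.000000, 0.000000), k4 = (0.000000, 0.000000); V <- V + (h/6)(k1 + 2k2 + 2k3 + k4): V^p = -2.0000, V^q = -1.0000
step 2: k1 = (0.000000, 0.000000), k2 = (0.000000, 0.000000), k3 = (0.000000, 0.000000), k4 = (0.000000, 0.000000); V <- V + (h/6)(k1 + 2k2 + 2k3 + k4): V^p = -2.0000, V^q = -1.0000
step 3: k1 = (0.000000, 0.000000), k2 = (0.000000, 0.000000), k3 = (0.000000, 0.000000), k4 = (0.000000, 0.000000); V <- V + (h/6)(k1 + 2k2 + 2k3 + k4): V^p = -2.0000, V^q = -1.0000

Answer: V^p = -2.0000, V^q = -1.0000


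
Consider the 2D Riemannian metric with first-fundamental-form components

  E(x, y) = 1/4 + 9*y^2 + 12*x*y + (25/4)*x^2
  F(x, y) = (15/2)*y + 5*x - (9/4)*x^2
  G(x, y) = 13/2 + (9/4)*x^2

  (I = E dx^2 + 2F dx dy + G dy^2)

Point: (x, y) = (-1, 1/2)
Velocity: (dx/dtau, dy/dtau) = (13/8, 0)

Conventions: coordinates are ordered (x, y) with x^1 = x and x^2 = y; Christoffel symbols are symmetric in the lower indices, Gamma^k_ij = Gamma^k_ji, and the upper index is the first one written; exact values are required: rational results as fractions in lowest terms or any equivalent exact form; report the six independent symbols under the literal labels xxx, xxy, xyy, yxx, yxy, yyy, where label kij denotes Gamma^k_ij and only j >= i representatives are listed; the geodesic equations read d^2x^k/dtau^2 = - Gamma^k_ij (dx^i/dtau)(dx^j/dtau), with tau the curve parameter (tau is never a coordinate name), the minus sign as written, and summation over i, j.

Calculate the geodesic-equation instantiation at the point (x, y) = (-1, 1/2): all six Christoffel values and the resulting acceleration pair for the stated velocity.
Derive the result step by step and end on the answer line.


E = 11/4, F = -7/2, G = 35/4 at the point
E_x = -13/2, E_y = -3, F_x = 19/2, F_y = 15/2, G_x = -9/2, G_y = 0
EG - F^2 = 189/16;  g^inv = (16/189) * [[35/4, 7/2], [7/2, 11/4]]
first-kind symbols [ij,l] = (1/2)(d_i g_jl + d_j g_il - d_l g_ij): [xx,x] = E_x/2 = -13/4, [xx,y] = F_x - E_y/2 = 11, [xy,x] = E_y/2 = -3/2, [xy,y] = G_x/2 = -9/4, [yy,x] = F_y - G_x/2 = 39/4, [yy,y] = G_y/2 = 0
Gamma^x_ij = (G*[ij,x] - F*[ij,y])/(EG - F^2), Gamma^y_ij = (E*[ij,y] - F*[ij,x])/(EG - F^2)
Gamma_xxx = 23/27, Gamma_xxy = -16/9, Gamma_xyy = 65/9, Gamma_yxx = 302/189, Gamma_yxy = -61/63, Gamma_yyy = 26/9
d^2x/dtau^2 = -(Gamma_xxx*(13/8)^2 + 2*Gamma_xxy*(13/8)*(0) + Gamma_xyy*(0)^2) = -3887/1728
d^2y/dtau^2 = -(Gamma_yxx*(13/8)^2 + 2*Gamma_yxy*(13/8)*(0) + Gamma_yyy*(0)^2) = -25519/6048

Answer: Gamma_xxx = 23/27, Gamma_xxy = -16/9, Gamma_xyy = 65/9, Gamma_yxx = 302/189, Gamma_yxy = -61/63, Gamma_yyy = 26/9; accelerations (d^2x/dtau^2, d^2y/dtau^2) = (-3887/1728, -25519/6048)


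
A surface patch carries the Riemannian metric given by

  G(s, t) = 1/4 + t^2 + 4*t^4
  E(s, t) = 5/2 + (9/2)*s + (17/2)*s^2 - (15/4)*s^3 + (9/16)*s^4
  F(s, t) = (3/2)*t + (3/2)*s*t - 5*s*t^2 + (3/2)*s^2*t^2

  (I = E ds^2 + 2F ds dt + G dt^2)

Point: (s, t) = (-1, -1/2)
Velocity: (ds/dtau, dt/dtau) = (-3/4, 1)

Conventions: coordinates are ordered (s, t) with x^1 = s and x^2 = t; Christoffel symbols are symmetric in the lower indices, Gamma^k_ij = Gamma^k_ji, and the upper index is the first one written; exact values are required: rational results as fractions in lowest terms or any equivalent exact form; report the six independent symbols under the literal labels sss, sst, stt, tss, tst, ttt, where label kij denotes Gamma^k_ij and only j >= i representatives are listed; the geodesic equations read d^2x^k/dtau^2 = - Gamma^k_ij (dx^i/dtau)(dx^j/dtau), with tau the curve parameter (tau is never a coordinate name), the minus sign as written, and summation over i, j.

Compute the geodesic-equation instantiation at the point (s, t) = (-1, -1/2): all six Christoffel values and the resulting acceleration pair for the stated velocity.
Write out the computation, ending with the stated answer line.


E = 173/16, F = 13/8, G = 3/4 at the point
E_s = -26, E_t = 0, F_s = -11/4, F_t = -13/2, G_s = 0, G_t = -3
EG - F^2 = 175/32;  g^inv = (32/175) * [[3/4, -13/8], [-13/8, 173/16]]
first-kind symbols [ij,l] = (1/2)(d_i g_jl + d_j g_il - d_l g_ij): [ss,s] = E_s/2 = -13, [ss,t] = F_s - E_t/2 = -11/4, [st,s] = E_t/2 = 0, [st,t] = G_s/2 = 0, [tt,s] = F_t - G_s/2 = -13/2, [tt,t] = G_t/2 = -3/2
Gamma^s_ij = (G*[ij,s] - F*[ij,t])/(EG - F^2), Gamma^t_ij = (E*[ij,t] - F*[ij,s])/(EG - F^2)
Gamma_sss = -169/175, Gamma_sst = 0, Gamma_stt = -78/175, Gamma_tss = -551/350, Gamma_tst = 0, Gamma_ttt = -181/175
d^2s/dtau^2 = -(Gamma_sss*(-3/4)^2 + 2*Gamma_sst*(-3/4)*(1) + Gamma_stt*(1)^2) = 2769/2800
d^2t/dtau^2 = -(Gamma_tss*(-3/4)^2 + 2*Gamma_tst*(-3/4)*(1) + Gamma_ttt*(1)^2) = 10751/5600

Answer: Gamma_sss = -169/175, Gamma_sst = 0, Gamma_stt = -78/175, Gamma_tss = -551/350, Gamma_tst = 0, Gamma_ttt = -181/175; accelerations (d^2s/dtau^2, d^2t/dtau^2) = (2769/2800, 10751/5600)


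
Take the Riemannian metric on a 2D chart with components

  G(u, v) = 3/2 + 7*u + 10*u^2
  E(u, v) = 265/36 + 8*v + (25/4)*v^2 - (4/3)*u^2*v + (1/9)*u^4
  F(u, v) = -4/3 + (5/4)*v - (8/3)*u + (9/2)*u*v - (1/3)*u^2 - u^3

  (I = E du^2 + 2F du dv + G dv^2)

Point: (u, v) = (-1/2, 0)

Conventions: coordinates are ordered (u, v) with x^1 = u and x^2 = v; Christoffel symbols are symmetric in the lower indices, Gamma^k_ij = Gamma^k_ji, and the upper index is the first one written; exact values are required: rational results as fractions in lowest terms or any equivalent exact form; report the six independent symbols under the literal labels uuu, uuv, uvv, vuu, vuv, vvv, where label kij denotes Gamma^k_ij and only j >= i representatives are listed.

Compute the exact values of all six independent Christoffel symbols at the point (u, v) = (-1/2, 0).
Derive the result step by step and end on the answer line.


E = 1061/144, F = 1/24, G = 1/2 at the point
E_u = -1/18, E_v = 23/3, F_u = -37/12, F_v = -1, G_u = -3, G_v = 0
EG - F^2 = 707/192;  g^inv = (192/707) * [[1/2, -1/24], [-1/24, 1061/144]]
first-kind symbols [ij,l] = (1/2)(d_i g_jl + d_j g_il - d_l g_ij): [uu,u] = E_u/2 = -1/36, [uu,v] = F_u - E_v/2 = -83/12, [uv,u] = E_v/2 = 23/6, [uv,v] = G_u/2 = -3/2, [vv,u] = F_v - G_u/2 = 1/2, [vv,v] = G_v/2 = 0
Gamma^u_ij = (G*[ij,u] - F*[ij,v])/(EG - F^2), Gamma^v_ij = (E*[ij,v] - F*[ij,u])/(EG - F^2)

Answer: Gamma_uuu = 158/2121, Gamma_uuv = 380/707, Gamma_uvv = 48/707, Gamma_vuu = -88061/6363, Gamma_vuv = -6458/2121, Gamma_vvv = -4/707


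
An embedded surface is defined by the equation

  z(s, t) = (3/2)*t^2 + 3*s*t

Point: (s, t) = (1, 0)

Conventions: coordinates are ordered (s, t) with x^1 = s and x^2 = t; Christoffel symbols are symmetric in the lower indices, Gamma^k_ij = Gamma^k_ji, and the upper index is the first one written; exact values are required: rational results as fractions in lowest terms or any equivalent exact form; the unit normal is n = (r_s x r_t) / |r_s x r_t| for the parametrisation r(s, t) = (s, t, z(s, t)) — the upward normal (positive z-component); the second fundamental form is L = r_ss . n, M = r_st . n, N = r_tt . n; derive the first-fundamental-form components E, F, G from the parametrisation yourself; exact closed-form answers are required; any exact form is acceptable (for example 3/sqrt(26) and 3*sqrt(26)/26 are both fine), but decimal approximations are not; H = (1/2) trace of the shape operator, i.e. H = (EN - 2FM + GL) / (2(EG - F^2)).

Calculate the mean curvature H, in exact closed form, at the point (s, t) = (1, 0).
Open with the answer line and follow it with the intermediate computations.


Answer: H = 3*sqrt(10)/200

z_s = 0, z_t = 3, z_ss = 0, z_st = 3, z_tt = 3
E = 1, F = 0, G = 10; answer radicand W^2 = 10
unnormalised second-form numerators: l = 0, m = 3, n = 3; L = l/sqrt(10), and similarly M = m/sqrt(W^2), N = n/sqrt(W^2)
H = (E*n - 2*F*m + G*l) / (2*(EG - F^2)*sqrt(W^2)); E*n - 2*F*m + G*l = 3, EG - F^2 = 10, so H = (3/20)/sqrt(10)


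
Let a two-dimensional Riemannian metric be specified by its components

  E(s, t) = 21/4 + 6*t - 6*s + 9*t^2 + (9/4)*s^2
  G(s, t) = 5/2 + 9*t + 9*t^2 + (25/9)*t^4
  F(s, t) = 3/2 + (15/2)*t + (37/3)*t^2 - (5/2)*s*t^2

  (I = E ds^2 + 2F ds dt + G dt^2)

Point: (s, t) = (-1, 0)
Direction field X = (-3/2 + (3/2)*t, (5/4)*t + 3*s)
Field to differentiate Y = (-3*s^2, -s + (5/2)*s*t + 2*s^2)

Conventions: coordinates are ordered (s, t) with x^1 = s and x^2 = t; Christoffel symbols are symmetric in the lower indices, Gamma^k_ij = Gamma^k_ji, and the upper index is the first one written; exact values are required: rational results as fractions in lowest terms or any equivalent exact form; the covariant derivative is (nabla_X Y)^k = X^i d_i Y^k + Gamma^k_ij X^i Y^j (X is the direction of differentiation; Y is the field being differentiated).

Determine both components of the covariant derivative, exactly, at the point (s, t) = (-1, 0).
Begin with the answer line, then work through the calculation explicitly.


Answer: (nabla_X Y)^s = -705/56, (nabla_X Y)^t = -249/56

E = 27/2, F = 3/2, G = 5/2 at the point
E_s = -21/2, E_t = 6, F_s = 0, F_t = 15/2, G_s = 0, G_t = 9
EG - F^2 = 63/2;  g^inv = (2/63) * [[5/2, -3/2], [-3/2, 27/2]]
first-kind symbols [ij,l] = (1/2)(d_i g_jl + d_j g_il - d_l g_ij): [ss,s] = E_s/2 = -21/4, [ss,t] = F_s - E_t/2 = -3, [st,s] = E_t/2 = 3, [st,t] = G_s/2 = 0, [tt,s] = F_t - G_s/2 = 15/2, [tt,t] = G_t/2 = 9/2
Gamma^s_ij = (G*[ij,s] - F*[ij,t])/(EG - F^2), Gamma^t_ij = (E*[ij,t] - F*[ij,s])/(EG - F^2)
Gamma_sss = -23/84, Gamma_sst = 5/21, Gamma_stt = 8/21, Gamma_tss = -29/28, Gamma_tst = -1/7, Gamma_ttt = 11/7
X = (-3/2, -3), Y = (-3, 3) at the point


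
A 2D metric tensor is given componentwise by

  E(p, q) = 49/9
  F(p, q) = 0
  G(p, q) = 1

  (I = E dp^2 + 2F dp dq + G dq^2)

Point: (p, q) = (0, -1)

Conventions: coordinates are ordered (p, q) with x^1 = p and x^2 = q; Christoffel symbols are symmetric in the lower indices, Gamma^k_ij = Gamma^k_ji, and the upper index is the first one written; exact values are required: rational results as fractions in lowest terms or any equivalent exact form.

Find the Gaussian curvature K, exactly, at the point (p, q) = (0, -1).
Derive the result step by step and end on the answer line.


E = 49/9, F = 0, G = 1, EG - F^2 = 49/9 at the point
E_p = 0, E_q = 0, F_p = 0, F_q = 0, G_p = 0, G_q = 0
E_qq = 0, F_pq = 0, G_pp = 0
Compute both Brioschi determinants and normalise by (EG - F^2)^2.
M1 = [[-E_qq/2 + F_pq - G_pp/2, E_p/2, F_p - E_q/2], [F_q - G_p/2, E, F], [G_q/2, F, G]] = [[0, 0, 0], [0, 49/9, 0], [0, 0, 1]]; det M1 = 0
M2 = [[0, E_q/2, G_p/2], [E_q/2, E, F], [G_p/2, F, G]] = [[0, 0, 0], [0, 49/9, 0], [0, 0, 1]]; det M2 = 0
det M1 - det M2 = 0; K = 0 / (49/9)^2 = 0

Answer: K = 0


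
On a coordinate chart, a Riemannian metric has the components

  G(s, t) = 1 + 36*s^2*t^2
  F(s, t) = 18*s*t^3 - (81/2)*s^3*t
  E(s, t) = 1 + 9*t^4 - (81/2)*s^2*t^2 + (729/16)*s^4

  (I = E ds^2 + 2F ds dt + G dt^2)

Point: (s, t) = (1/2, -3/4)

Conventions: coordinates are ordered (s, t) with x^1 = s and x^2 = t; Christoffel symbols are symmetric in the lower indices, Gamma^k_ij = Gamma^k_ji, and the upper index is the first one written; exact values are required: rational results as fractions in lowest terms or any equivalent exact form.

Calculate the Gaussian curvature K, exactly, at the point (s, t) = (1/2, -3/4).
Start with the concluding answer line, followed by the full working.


Answer: K = -10368/9409

E = 1, F = 0, G = 97/16, EG - F^2 = 97/16 at the point
E_s = 0, E_t = 0, F_s = 243/16, F_t = 81/8, G_s = 81/4, G_t = -27/2
E_tt = 81/2, F_st = 0, G_ss = 81/2
Using the Brioschi determinant formula for K from the metric derivatives:
M1 = [[-E_tt/2 + F_st - G_ss/2, E_s/2, F_s - E_t/2], [F_t - G_s/2, E, F], [G_t/2, F, G]] = [[-81/2, 0, 243/16], [0, 1, 0], [-27/4, 0, 97/16]]; det M1 = -9153/64
M2 = [[0, E_t/2, G_s/2], [E_t/2, E, F], [G_s/2, F, G]] = [[0, 0, 81/8], [0, 1, 0], [81/8, 0, 97/16]]; det M2 = -6561/64
det M1 - det M2 = -81/2; K = -81/2 / (97/16)^2 = -10368/9409


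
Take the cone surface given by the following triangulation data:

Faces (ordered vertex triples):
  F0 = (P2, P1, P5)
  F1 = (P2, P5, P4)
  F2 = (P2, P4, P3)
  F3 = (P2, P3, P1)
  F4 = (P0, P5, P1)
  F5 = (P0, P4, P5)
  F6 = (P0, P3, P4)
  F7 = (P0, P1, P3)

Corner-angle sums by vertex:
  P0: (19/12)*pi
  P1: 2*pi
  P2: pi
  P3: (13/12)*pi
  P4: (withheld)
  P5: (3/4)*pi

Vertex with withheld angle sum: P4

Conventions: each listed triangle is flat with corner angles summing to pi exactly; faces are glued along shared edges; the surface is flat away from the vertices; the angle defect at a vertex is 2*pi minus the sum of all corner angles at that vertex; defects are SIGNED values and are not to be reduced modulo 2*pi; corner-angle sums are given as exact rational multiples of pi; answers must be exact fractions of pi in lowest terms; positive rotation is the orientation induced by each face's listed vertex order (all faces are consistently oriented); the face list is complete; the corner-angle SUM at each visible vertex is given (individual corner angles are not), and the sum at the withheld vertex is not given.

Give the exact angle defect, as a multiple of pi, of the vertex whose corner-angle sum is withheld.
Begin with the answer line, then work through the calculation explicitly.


Answer: defect(P4) = (5/12)*pi

V = 6, E = 12, F = 8; chi = V - E + F = 2
Gauss-Bonnet: total defect = 2*pi*chi = 4*pi; visible defects sum to (43/12)*pi


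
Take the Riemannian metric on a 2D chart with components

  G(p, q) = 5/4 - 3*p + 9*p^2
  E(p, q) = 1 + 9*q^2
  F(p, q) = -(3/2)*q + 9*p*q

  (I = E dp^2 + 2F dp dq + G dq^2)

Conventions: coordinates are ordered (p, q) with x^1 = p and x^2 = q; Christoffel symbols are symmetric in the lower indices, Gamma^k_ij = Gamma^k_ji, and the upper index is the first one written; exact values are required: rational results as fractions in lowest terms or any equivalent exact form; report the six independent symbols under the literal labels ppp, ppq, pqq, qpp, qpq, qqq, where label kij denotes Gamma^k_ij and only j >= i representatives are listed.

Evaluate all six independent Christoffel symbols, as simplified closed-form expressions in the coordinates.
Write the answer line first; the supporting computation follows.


Answer: Gamma_ppp = 0, Gamma_ppq = 36*q/(36*p^2 - 12*p + 36*q^2 + 5), Gamma_pqq = 0, Gamma_qpp = 0, Gamma_qpq = (36*p - 6)/(36*p^2 - 12*p + 36*q^2 + 5), Gamma_qqq = 0

E = 1 + 9*q^2; F = -(3/2)*q + 9*p*q; G = 5/4 - 3*p + 9*p^2
Gamma^k_ij = (1/2) g^{kl} (d_i g_jl + d_j g_il - d_l g_ij), with g^inv = (1/(EG-F^2)) [[G, -F], [-F, E]]
first partials: E_p = 0, E_q = 18*q, F_p = 9*q, F_q = -3/2 + 9*p, G_p = -3 + 18*p, G_q = 0
D = EG - F^2 = 5/4 - 3*p + 9*q^2 + 9*p^2
expanded: Gamma^p_pp = (G E_p - 2F F_p + F E_q)/(2D), Gamma^p_pq = (G E_q - F G_p)/(2D), Gamma^p_qq = (2G F_q - G G_p - F G_q)/(2D), Gamma^q_pp = (2E F_p - E E_q - F E_p)/(2D), Gamma^q_pq = (E G_p - F E_q)/(2D), Gamma^q_qq = (E G_q - 2F F_q + F G_p)/(2D); substitute and cancel common factors


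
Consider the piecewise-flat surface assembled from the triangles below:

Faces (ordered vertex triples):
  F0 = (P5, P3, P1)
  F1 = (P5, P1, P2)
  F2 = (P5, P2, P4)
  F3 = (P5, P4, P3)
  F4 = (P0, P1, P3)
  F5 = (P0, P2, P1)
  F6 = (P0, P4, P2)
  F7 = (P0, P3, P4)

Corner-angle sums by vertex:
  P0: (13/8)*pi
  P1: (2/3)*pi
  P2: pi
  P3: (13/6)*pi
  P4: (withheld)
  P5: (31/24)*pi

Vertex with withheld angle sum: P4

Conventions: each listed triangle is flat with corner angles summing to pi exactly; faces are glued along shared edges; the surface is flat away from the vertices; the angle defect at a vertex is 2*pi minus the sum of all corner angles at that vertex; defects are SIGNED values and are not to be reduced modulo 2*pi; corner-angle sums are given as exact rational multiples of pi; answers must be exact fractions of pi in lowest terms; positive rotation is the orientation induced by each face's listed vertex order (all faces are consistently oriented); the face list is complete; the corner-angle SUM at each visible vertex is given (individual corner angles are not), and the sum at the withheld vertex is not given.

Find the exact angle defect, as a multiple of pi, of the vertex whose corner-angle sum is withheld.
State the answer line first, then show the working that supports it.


Answer: defect(P4) = (3/4)*pi

V = 6, E = 12, F = 8; chi = V - E + F = 2
Gauss-Bonnet: total defect = 2*pi*chi = 4*pi; visible defects sum to (13/4)*pi


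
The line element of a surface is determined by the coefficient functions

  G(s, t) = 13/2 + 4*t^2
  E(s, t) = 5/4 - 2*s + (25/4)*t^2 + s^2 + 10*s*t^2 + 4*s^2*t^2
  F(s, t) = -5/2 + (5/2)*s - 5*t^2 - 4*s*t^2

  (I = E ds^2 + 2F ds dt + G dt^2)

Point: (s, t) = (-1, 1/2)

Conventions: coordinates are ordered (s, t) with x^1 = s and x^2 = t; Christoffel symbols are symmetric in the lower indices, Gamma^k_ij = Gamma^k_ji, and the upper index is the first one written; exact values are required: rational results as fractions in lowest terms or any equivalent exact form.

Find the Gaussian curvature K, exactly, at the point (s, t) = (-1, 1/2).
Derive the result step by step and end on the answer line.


E = 69/16, F = -21/4, G = 15/2, EG - F^2 = 153/32 at the point
E_s = -7/2, E_t = 1/4, F_s = 3/2, F_t = -1, G_s = 0, G_t = 4
E_tt = 1/2, F_st = -4, G_ss = 0
Evaluate Brioschi's two determinant matrices M1, M2 and divide by (EG - F^2)^2.
M1 = [[-E_tt/2 + F_st - G_ss/2, E_s/2, F_s - E_t/2], [F_t - G_s/2, E, F], [G_t/2, F, G]] = [[-17/4, -7/4, 11/8], [-1, 69/16, -21/4], [2, -21/4, 15/2]]; det M1 = -2523/128
M2 = [[0, E_t/2, G_s/2], [E_t/2, E, F], [G_s/2, F, G]] = [[0, 1/8, 0], [1/8, 69/16, -21/4], [0, -21/4, 15/2]]; det M2 = -15/128
det M1 - det M2 = -627/32; K = -627/32 / (153/32)^2 = -6688/7803

Answer: K = -6688/7803


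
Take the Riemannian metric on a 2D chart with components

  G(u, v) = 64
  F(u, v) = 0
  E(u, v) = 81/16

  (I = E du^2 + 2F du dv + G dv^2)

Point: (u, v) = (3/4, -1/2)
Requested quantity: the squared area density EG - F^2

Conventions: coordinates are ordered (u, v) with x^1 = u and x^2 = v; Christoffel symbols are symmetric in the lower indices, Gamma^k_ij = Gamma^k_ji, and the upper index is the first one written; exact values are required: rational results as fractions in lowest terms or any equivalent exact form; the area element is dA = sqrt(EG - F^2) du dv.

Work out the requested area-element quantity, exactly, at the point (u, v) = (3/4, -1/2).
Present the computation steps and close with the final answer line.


E = 81/16, F = 0, G = 64; EG - F^2 = 324

Answer: EG - F^2 = 324
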